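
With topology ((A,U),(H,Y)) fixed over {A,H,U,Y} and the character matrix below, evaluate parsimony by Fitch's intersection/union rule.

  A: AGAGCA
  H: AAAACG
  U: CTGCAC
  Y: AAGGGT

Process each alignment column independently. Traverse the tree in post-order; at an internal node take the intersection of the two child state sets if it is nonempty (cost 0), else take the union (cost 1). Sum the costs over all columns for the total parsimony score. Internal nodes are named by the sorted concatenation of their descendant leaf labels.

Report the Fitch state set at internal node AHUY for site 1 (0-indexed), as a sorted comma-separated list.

site 0, node AU: A={A} ∪ U={C} → {A,C} (+1)
site 0, node HY: H={A} ∩ Y={A} → {A} (+0)
site 0, node AHUY: AU={A,C} ∩ HY={A} → {A} (+0)
site 1, node AU: A={G} ∪ U={T} → {G,T} (+1)
site 1, node HY: H={A} ∩ Y={A} → {A} (+0)
site 1, node AHUY: AU={G,T} ∪ HY={A} → {A,G,T} (+1)
site 2, node AU: A={A} ∪ U={G} → {A,G} (+1)
site 2, node HY: H={A} ∪ Y={G} → {A,G} (+1)
site 2, node AHUY: AU={A,G} ∩ HY={A,G} → {A,G} (+0)
site 3, node AU: A={G} ∪ U={C} → {C,G} (+1)
site 3, node HY: H={A} ∪ Y={G} → {A,G} (+1)
site 3, node AHUY: AU={C,G} ∩ HY={A,G} → {G} (+0)
site 4, node AU: A={C} ∪ U={A} → {A,C} (+1)
site 4, node HY: H={C} ∪ Y={G} → {C,G} (+1)
site 4, node AHUY: AU={A,C} ∩ HY={C,G} → {C} (+0)
site 5, node AU: A={A} ∪ U={C} → {A,C} (+1)
site 5, node HY: H={G} ∪ Y={T} → {G,T} (+1)
site 5, node AHUY: AU={A,C} ∪ HY={G,T} → {A,C,G,T} (+1)
per-site changes: [1, 2, 2, 2, 2, 3]; total = 12

A,G,T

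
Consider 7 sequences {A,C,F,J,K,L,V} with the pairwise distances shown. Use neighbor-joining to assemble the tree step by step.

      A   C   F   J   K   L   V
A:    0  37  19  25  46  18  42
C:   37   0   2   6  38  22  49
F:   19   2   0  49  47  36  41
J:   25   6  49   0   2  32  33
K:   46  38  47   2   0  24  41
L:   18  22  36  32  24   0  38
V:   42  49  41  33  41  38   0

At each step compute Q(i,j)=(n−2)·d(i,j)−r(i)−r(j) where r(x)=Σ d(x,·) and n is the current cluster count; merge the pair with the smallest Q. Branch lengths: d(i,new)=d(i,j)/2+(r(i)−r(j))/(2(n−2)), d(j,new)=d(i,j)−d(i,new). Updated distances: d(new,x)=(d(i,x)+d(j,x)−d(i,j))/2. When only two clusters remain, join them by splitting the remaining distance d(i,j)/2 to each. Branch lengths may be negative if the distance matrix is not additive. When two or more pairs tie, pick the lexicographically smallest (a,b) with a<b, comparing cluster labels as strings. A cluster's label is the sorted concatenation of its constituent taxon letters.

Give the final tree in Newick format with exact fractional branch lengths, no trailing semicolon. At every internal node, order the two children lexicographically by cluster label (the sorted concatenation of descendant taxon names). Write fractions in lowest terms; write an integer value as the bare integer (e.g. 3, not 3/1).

step 1: merge (C,F) at d=2, Q=-338; branch lengths C→-3, F→5; new cluster CF
  updated: d(A,CF)=27, d(CF,J)=53/2, d(CF,K)=83/2, d(CF,L)=28, d(CF,V)=44
step 2: merge (J,K) at d=2, Q=-265; branch lengths J→-7/2, K→11/2; new cluster JK
  updated: d(A,JK)=69/2, d(CF,JK)=33, d(JK,L)=27, d(JK,V)=36
step 3: merge (JK,V) at d=36, Q=-365/2; branch lengths JK→157/12, V→275/12; new cluster JKV
  updated: d(A,JKV)=81/4, d(CF,JKV)=41/2, d(JKV,L)=29/2
step 4: merge (A,L) at d=18, Q=-359/4; branch lengths A→163/16, L→125/16; new cluster AL
  updated: d(AL,CF)=37/2, d(AL,JKV)=67/8
step 5: merge (AL,CF) at d=37/2, Q=-379/8; branch lengths AL→51/16, CF→245/16; new cluster ACFL
  updated: d(ACFL,JKV)=83/16
step 6: merge (ACFL,JKV) at d=83/16; branch lengths ACFL→83/32, JKV→83/32; new cluster ACFJKLV
final tree: (((A:163/16,L:125/16):51/16,(C:-3,F:5):245/16):83/32,((J:-7/2,K:11/2):157/12,V:275/12):83/32)
total length: 1307/16

(((A:163/16,L:125/16):51/16,(C:-3,F:5):245/16):83/32,((J:-7/2,K:11/2):157/12,V:275/12):83/32)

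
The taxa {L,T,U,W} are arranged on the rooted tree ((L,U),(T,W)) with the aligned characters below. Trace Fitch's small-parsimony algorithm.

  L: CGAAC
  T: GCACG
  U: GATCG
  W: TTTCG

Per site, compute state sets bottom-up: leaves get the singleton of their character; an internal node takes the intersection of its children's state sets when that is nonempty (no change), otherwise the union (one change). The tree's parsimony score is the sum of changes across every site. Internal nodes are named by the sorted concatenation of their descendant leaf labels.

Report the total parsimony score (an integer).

LU@0: {C} ∪ {G} = {C,G} (union, +1)
TW@0: {G} ∪ {T} = {G,T} (union, +1)
LTUW@0: {C,G} ∩ {G,T} = {G} (intersection, +0)
LU@1: {G} ∪ {A} = {A,G} (union, +1)
TW@1: {C} ∪ {T} = {C,T} (union, +1)
LTUW@1: {A,G} ∪ {C,T} = {A,C,G,T} (union, +1)
LU@2: {A} ∪ {T} = {A,T} (union, +1)
TW@2: {A} ∪ {T} = {A,T} (union, +1)
LTUW@2: {A,T} ∩ {A,T} = {A,T} (intersection, +0)
LU@3: {A} ∪ {C} = {A,C} (union, +1)
TW@3: {C} ∩ {C} = {C} (intersection, +0)
LTUW@3: {A,C} ∩ {C} = {C} (intersection, +0)
LU@4: {C} ∪ {G} = {C,G} (union, +1)
TW@4: {G} ∩ {G} = {G} (intersection, +0)
LTUW@4: {C,G} ∩ {G} = {G} (intersection, +0)
per-site changes: [2, 3, 2, 1, 1]; total = 9

9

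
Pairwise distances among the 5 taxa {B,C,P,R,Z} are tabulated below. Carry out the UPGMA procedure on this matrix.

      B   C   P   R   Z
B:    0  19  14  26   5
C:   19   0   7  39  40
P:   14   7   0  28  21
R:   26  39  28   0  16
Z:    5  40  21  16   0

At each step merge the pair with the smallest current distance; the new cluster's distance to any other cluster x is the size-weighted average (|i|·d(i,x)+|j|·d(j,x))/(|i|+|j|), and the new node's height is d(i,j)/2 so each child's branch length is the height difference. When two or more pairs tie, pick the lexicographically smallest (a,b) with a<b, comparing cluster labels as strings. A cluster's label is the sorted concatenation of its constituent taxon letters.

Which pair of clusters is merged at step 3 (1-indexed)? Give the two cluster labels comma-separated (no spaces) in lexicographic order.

1. join B+Z (d=5) ⇒ BZ; edges |B|=5/2, |Z|=5/2
  updated: d(BZ,C)=59/2, d(BZ,P)=35/2, d(BZ,R)=21
2. join C+P (d=7) ⇒ CP; edges |C|=7/2, |P|=7/2
  updated: d(BZ,CP)=47/2, d(CP,R)=67/2
3. join BZ+R (d=21) ⇒ BRZ; edges |BZ|=8, |R|=21/2
  updated: d(BRZ,CP)=161/6
4. join BRZ+CP (d=161/6) ⇒ BCPRZ; edges |BRZ|=35/12, |CP|=119/12
final tree: (((B:5/2,Z:5/2):8,R:21/2):35/12,(C:7/2,P:7/2):119/12)
total length: 130/3

BZ,R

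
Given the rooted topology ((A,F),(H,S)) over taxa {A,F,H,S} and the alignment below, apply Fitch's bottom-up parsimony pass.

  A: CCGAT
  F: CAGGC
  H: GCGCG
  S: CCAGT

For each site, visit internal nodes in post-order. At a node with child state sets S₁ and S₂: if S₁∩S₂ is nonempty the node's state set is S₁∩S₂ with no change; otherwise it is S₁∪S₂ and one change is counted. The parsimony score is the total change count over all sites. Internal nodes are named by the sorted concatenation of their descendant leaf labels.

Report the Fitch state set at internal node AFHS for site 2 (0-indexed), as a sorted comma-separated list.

site 0, node AF: A={C} ∩ F={C} → {C} (+0)
site 0, node HS: H={G} ∪ S={C} → {C,G} (+1)
site 0, node AFHS: AF={C} ∩ HS={C,G} → {C} (+0)
site 1, node AF: A={C} ∪ F={A} → {A,C} (+1)
site 1, node HS: H={C} ∩ S={C} → {C} (+0)
site 1, node AFHS: AF={A,C} ∩ HS={C} → {C} (+0)
site 2, node AF: A={G} ∩ F={G} → {G} (+0)
site 2, node HS: H={G} ∪ S={A} → {A,G} (+1)
site 2, node AFHS: AF={G} ∩ HS={A,G} → {G} (+0)
site 3, node AF: A={A} ∪ F={G} → {A,G} (+1)
site 3, node HS: H={C} ∪ S={G} → {C,G} (+1)
site 3, node AFHS: AF={A,G} ∩ HS={C,G} → {G} (+0)
site 4, node AF: A={T} ∪ F={C} → {C,T} (+1)
site 4, node HS: H={G} ∪ S={T} → {G,T} (+1)
site 4, node AFHS: AF={C,T} ∩ HS={G,T} → {T} (+0)
per-site changes: [1, 1, 1, 2, 2]; total = 7

G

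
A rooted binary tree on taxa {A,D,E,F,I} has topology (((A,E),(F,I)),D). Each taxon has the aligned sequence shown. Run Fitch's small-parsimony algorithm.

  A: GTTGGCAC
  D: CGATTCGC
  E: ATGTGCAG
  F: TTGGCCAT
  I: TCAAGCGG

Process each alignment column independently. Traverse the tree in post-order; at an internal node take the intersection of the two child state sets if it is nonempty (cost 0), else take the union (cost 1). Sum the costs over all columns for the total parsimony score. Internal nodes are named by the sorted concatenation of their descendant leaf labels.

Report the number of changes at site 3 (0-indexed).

site 0, node AE: A={G} ∪ E={A} → {A,G} (+1)
site 0, node FI: F={T} ∩ I={T} → {T} (+0)
site 0, node AEFI: AE={A,G} ∪ FI={T} → {A,G,T} (+1)
site 0, node ADEFI: AEFI={A,G,T} ∪ D={C} → {A,C,G,T} (+1)
site 1, node AE: A={T} ∩ E={T} → {T} (+0)
site 1, node FI: F={T} ∪ I={C} → {C,T} (+1)
site 1, node AEFI: AE={T} ∩ FI={C,T} → {T} (+0)
site 1, node ADEFI: AEFI={T} ∪ D={G} → {G,T} (+1)
site 2, node AE: A={T} ∪ E={G} → {G,T} (+1)
site 2, node FI: F={G} ∪ I={A} → {A,G} (+1)
site 2, node AEFI: AE={G,T} ∩ FI={A,G} → {G} (+0)
site 2, node ADEFI: AEFI={G} ∪ D={A} → {A,G} (+1)
site 3, node AE: A={G} ∪ E={T} → {G,T} (+1)
site 3, node FI: F={G} ∪ I={A} → {A,G} (+1)
site 3, node AEFI: AE={G,T} ∩ FI={A,G} → {G} (+0)
site 3, node ADEFI: AEFI={G} ∪ D={T} → {G,T} (+1)
site 4, node AE: A={G} ∩ E={G} → {G} (+0)
site 4, node FI: F={C} ∪ I={G} → {C,G} (+1)
site 4, node AEFI: AE={G} ∩ FI={C,G} → {G} (+0)
site 4, node ADEFI: AEFI={G} ∪ D={T} → {G,T} (+1)
site 5, node AE: A={C} ∩ E={C} → {C} (+0)
site 5, node FI: F={C} ∩ I={C} → {C} (+0)
site 5, node AEFI: AE={C} ∩ FI={C} → {C} (+0)
site 5, node ADEFI: AEFI={C} ∩ D={C} → {C} (+0)
site 6, node AE: A={A} ∩ E={A} → {A} (+0)
site 6, node FI: F={A} ∪ I={G} → {A,G} (+1)
site 6, node AEFI: AE={A} ∩ FI={A,G} → {A} (+0)
site 6, node ADEFI: AEFI={A} ∪ D={G} → {A,G} (+1)
site 7, node AE: A={C} ∪ E={G} → {C,G} (+1)
site 7, node FI: F={T} ∪ I={G} → {G,T} (+1)
site 7, node AEFI: AE={C,G} ∩ FI={G,T} → {G} (+0)
site 7, node ADEFI: AEFI={G} ∪ D={C} → {C,G} (+1)
per-site changes: [3, 2, 3, 3, 2, 0, 2, 3]; total = 18

3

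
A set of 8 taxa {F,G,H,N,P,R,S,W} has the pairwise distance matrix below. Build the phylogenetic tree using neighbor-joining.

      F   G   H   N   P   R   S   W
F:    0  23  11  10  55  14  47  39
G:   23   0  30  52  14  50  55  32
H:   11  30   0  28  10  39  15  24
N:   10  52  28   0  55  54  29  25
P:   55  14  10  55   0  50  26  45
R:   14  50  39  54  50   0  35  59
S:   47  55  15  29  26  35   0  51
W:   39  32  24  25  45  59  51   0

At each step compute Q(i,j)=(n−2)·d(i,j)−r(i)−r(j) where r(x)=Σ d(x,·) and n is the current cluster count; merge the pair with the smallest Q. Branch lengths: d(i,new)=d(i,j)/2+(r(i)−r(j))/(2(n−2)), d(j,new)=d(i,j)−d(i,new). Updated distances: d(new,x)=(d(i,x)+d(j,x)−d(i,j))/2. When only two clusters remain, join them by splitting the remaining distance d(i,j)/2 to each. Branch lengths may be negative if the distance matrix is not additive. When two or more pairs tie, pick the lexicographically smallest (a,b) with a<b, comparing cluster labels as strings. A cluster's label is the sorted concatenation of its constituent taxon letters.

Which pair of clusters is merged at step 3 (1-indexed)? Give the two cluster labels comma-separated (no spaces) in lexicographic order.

N,W

step 1: merge (G,P) at d=14, Q=-427; branch lengths G→85/12, P→83/12; new cluster GP
  updated: d(F,GP)=32, d(GP,H)=13, d(GP,N)=93/2, d(GP,R)=43, d(GP,S)=67/2, d(GP,W)=63/2
step 2: merge (F,R) at d=14, Q=-327; branch lengths F→-21/10, R→161/10; new cluster FR
  updated: d(FR,GP)=61/2, d(FR,H)=18, d(FR,N)=25, d(FR,S)=34, d(FR,W)=42
step 3: merge (N,W) at d=25, Q=-227; branch lengths N→10, W→15; new cluster NW
  updated: d(FR,NW)=21, d(GP,NW)=53/2, d(H,NW)=27/2, d(NW,S)=55/2
step 4: merge (FR,NW) at d=21, Q=-129; branch lengths FR→13, NW→8; new cluster FNRW
  updated: d(FNRW,GP)=18, d(FNRW,H)=21/4, d(FNRW,S)=81/4
step 5: merge (FNRW,GP) at d=18, Q=-72; branch lengths FNRW→15/4, GP→57/4; new cluster FGNPRW
  updated: d(FGNPRW,H)=1/8, d(FGNPRW,S)=143/8
step 6: merge (FGNPRW,H) at d=1/8, Q=-33; branch lengths FGNPRW→3/2, H→-11/8; new cluster FGHNPRW
  updated: d(FGHNPRW,S)=131/8
step 7: merge (FGHNPRW,S) at d=131/8; branch lengths FGHNPRW→131/16, S→131/16; new cluster FGHNPRSW
final tree: (((((F:-21/10,R:161/10):13,(N:10,W:15):8):15/4,(G:85/12,P:83/12):57/4):3/2,H:-11/8):131/16,S:131/16)
total length: 217/2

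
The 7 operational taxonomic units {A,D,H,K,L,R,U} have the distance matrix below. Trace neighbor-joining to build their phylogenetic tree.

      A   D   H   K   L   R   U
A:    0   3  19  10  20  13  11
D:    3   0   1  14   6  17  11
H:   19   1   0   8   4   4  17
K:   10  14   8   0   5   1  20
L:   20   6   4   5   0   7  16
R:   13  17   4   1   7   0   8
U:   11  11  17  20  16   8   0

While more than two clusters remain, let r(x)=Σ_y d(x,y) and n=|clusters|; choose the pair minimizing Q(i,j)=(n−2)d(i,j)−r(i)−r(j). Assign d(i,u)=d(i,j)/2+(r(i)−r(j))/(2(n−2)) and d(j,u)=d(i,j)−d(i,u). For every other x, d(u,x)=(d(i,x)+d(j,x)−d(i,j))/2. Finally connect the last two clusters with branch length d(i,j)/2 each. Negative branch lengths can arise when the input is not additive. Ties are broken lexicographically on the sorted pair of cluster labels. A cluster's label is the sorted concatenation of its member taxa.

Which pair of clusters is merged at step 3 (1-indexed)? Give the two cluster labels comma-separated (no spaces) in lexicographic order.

K,R

iteration 1: select A,D (d=3, Q=-113); attach at lengths (39/10, -9/10); label the merged cluster AD
  updated: d(AD,H)=17/2, d(AD,K)=21/2, d(AD,L)=23/2, d(AD,R)=27/2, d(AD,U)=19/2
iteration 2: select AD,U (d=19/2, Q=-86); attach at lengths (21/8, 55/8); label the merged cluster ADU
  updated: d(ADU,H)=8, d(ADU,K)=21/2, d(ADU,L)=9, d(ADU,R)=6
iteration 3: select K,R (d=1, Q=-79/2); attach at lengths (19/12, -7/12); label the merged cluster KR
  updated: d(ADU,KR)=31/4, d(H,KR)=11/2, d(KR,L)=11/2
iteration 4: select ADU,KR (d=31/4, Q=-28); attach at lengths (43/8, 19/8); label the merged cluster ADKRU
  updated: d(ADKRU,H)=23/8, d(ADKRU,L)=27/8
iteration 5: select ADKRU,H (d=23/8, Q=-41/4); attach at lengths (9/8, 7/4); label the merged cluster ADHKRU
  updated: d(ADHKRU,L)=9/4
iteration 6: select ADHKRU,L (d=9/4); attach at lengths (9/8, 9/8); label the merged cluster ADHKLRU
final tree: (((((A:39/10,D:-9/10):21/8,U:55/8):43/8,(K:19/12,R:-7/12):19/8):9/8,H:7/4):9/8,L:9/8)
total length: 211/8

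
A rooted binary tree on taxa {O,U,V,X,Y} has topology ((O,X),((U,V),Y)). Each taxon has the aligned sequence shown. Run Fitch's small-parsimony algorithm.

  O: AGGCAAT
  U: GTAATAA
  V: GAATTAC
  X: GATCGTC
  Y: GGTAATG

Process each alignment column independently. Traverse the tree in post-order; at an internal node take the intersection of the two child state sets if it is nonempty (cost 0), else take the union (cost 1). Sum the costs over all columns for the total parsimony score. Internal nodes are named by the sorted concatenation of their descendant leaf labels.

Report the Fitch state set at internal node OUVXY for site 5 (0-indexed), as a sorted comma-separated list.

site 0, node OX: O={A} ∪ X={G} → {A,G} (+1)
site 0, node UV: U={G} ∩ V={G} → {G} (+0)
site 0, node UVY: UV={G} ∩ Y={G} → {G} (+0)
site 0, node OUVXY: OX={A,G} ∩ UVY={G} → {G} (+0)
site 1, node OX: O={G} ∪ X={A} → {A,G} (+1)
site 1, node UV: U={T} ∪ V={A} → {A,T} (+1)
site 1, node UVY: UV={A,T} ∪ Y={G} → {A,G,T} (+1)
site 1, node OUVXY: OX={A,G} ∩ UVY={A,G,T} → {A,G} (+0)
site 2, node OX: O={G} ∪ X={T} → {G,T} (+1)
site 2, node UV: U={A} ∩ V={A} → {A} (+0)
site 2, node UVY: UV={A} ∪ Y={T} → {A,T} (+1)
site 2, node OUVXY: OX={G,T} ∩ UVY={A,T} → {T} (+0)
site 3, node OX: O={C} ∩ X={C} → {C} (+0)
site 3, node UV: U={A} ∪ V={T} → {A,T} (+1)
site 3, node UVY: UV={A,T} ∩ Y={A} → {A} (+0)
site 3, node OUVXY: OX={C} ∪ UVY={A} → {A,C} (+1)
site 4, node OX: O={A} ∪ X={G} → {A,G} (+1)
site 4, node UV: U={T} ∩ V={T} → {T} (+0)
site 4, node UVY: UV={T} ∪ Y={A} → {A,T} (+1)
site 4, node OUVXY: OX={A,G} ∩ UVY={A,T} → {A} (+0)
site 5, node OX: O={A} ∪ X={T} → {A,T} (+1)
site 5, node UV: U={A} ∩ V={A} → {A} (+0)
site 5, node UVY: UV={A} ∪ Y={T} → {A,T} (+1)
site 5, node OUVXY: OX={A,T} ∩ UVY={A,T} → {A,T} (+0)
site 6, node OX: O={T} ∪ X={C} → {C,T} (+1)
site 6, node UV: U={A} ∪ V={C} → {A,C} (+1)
site 6, node UVY: UV={A,C} ∪ Y={G} → {A,C,G} (+1)
site 6, node OUVXY: OX={C,T} ∩ UVY={A,C,G} → {C} (+0)
per-site changes: [1, 3, 2, 2, 2, 2, 3]; total = 15

A,T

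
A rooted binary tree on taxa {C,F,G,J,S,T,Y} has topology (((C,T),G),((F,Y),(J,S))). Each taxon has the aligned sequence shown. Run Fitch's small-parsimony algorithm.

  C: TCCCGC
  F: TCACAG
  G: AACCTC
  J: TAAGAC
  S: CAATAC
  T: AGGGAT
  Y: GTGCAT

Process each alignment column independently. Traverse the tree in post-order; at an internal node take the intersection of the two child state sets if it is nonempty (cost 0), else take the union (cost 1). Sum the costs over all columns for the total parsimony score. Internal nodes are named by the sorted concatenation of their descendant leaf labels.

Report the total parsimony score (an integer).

19

CT@0: {T} ∪ {A} = {A,T} (union, +1)
CGT@0: {A,T} ∩ {A} = {A} (intersection, +0)
FY@0: {T} ∪ {G} = {G,T} (union, +1)
JS@0: {T} ∪ {C} = {C,T} (union, +1)
FJSY@0: {G,T} ∩ {C,T} = {T} (intersection, +0)
CFGJSTY@0: {A} ∪ {T} = {A,T} (union, +1)
CT@1: {C} ∪ {G} = {C,G} (union, +1)
CGT@1: {C,G} ∪ {A} = {A,C,G} (union, +1)
FY@1: {C} ∪ {T} = {C,T} (union, +1)
JS@1: {A} ∩ {A} = {A} (intersection, +0)
FJSY@1: {C,T} ∪ {A} = {A,C,T} (union, +1)
CFGJSTY@1: {A,C,G} ∩ {A,C,T} = {A,C} (intersection, +0)
CT@2: {C} ∪ {G} = {C,G} (union, +1)
CGT@2: {C,G} ∩ {C} = {C} (intersection, +0)
FY@2: {A} ∪ {G} = {A,G} (union, +1)
JS@2: {A} ∩ {A} = {A} (intersection, +0)
FJSY@2: {A,G} ∩ {A} = {A} (intersection, +0)
CFGJSTY@2: {C} ∪ {A} = {A,C} (union, +1)
CT@3: {C} ∪ {G} = {C,G} (union, +1)
CGT@3: {C,G} ∩ {C} = {C} (intersection, +0)
FY@3: {C} ∩ {C} = {C} (intersection, +0)
JS@3: {G} ∪ {T} = {G,T} (union, +1)
FJSY@3: {C} ∪ {G,T} = {C,G,T} (union, +1)
CFGJSTY@3: {C} ∩ {C,G,T} = {C} (intersection, +0)
CT@4: {G} ∪ {A} = {A,G} (union, +1)
CGT@4: {A,G} ∪ {T} = {A,G,T} (union, +1)
FY@4: {A} ∩ {A} = {A} (intersection, +0)
JS@4: {A} ∩ {A} = {A} (intersection, +0)
FJSY@4: {A} ∩ {A} = {A} (intersection, +0)
CFGJSTY@4: {A,G,T} ∩ {A} = {A} (intersection, +0)
CT@5: {C} ∪ {T} = {C,T} (union, +1)
CGT@5: {C,T} ∩ {C} = {C} (intersection, +0)
FY@5: {G} ∪ {T} = {G,T} (union, +1)
JS@5: {C} ∩ {C} = {C} (intersection, +0)
FJSY@5: {G,T} ∪ {C} = {C,G,T} (union, +1)
CFGJSTY@5: {C} ∩ {C,G,T} = {C} (intersection, +0)
per-site changes: [4, 4, 3, 3, 2, 3]; total = 19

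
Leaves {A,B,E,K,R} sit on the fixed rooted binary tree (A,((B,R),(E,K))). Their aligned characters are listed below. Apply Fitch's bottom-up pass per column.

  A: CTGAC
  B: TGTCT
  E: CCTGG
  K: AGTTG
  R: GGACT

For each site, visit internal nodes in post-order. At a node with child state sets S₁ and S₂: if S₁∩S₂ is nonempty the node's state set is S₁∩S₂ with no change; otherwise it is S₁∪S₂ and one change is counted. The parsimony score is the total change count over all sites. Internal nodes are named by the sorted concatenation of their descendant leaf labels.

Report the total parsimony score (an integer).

12

[col 0] BR: children B:{T}, R:{G} ∪→ {G,T}; cost 1
[col 0] EK: children E:{C}, K:{A} ∪→ {A,C}; cost 1
[col 0] BEKR: children BR:{G,T}, EK:{A,C} ∪→ {A,C,G,T}; cost 1
[col 0] ABEKR: children A:{C}, BEKR:{A,C,G,T} ∩→ {C}; cost 0
[col 1] BR: children B:{G}, R:{G} ∩→ {G}; cost 0
[col 1] EK: children E:{C}, K:{G} ∪→ {C,G}; cost 1
[col 1] BEKR: children BR:{G}, EK:{C,G} ∩→ {G}; cost 0
[col 1] ABEKR: children A:{T}, BEKR:{G} ∪→ {G,T}; cost 1
[col 2] BR: children B:{T}, R:{A} ∪→ {A,T}; cost 1
[col 2] EK: children E:{T}, K:{T} ∩→ {T}; cost 0
[col 2] BEKR: children BR:{A,T}, EK:{T} ∩→ {T}; cost 0
[col 2] ABEKR: children A:{G}, BEKR:{T} ∪→ {G,T}; cost 1
[col 3] BR: children B:{C}, R:{C} ∩→ {C}; cost 0
[col 3] EK: children E:{G}, K:{T} ∪→ {G,T}; cost 1
[col 3] BEKR: children BR:{C}, EK:{G,T} ∪→ {C,G,T}; cost 1
[col 3] ABEKR: children A:{A}, BEKR:{C,G,T} ∪→ {A,C,G,T}; cost 1
[col 4] BR: children B:{T}, R:{T} ∩→ {T}; cost 0
[col 4] EK: children E:{G}, K:{G} ∩→ {G}; cost 0
[col 4] BEKR: children BR:{T}, EK:{G} ∪→ {G,T}; cost 1
[col 4] ABEKR: children A:{C}, BEKR:{G,T} ∪→ {C,G,T}; cost 1
per-site changes: [3, 2, 2, 3, 2]; total = 12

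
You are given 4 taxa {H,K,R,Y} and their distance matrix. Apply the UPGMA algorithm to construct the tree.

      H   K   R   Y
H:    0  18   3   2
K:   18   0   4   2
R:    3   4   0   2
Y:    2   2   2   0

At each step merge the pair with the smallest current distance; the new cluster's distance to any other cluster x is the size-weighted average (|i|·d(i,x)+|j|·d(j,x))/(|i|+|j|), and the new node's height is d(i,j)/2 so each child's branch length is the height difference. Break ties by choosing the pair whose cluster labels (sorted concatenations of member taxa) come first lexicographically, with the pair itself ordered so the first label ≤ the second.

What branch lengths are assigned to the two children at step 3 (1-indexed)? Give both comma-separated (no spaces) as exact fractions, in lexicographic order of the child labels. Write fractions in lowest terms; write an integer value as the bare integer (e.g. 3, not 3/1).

1. join H+Y (d=2) ⇒ HY; edges |H|=1, |Y|=1
  updated: d(HY,K)=10, d(HY,R)=5/2
2. join HY+R (d=5/2) ⇒ HRY; edges |HY|=1/4, |R|=5/4
  updated: d(HRY,K)=8
3. join HRY+K (d=8) ⇒ HKRY; edges |HRY|=11/4, |K|=4
final tree: (((H:1,Y:1):1/4,R:5/4):11/4,K:4)
total length: 41/4

11/4,4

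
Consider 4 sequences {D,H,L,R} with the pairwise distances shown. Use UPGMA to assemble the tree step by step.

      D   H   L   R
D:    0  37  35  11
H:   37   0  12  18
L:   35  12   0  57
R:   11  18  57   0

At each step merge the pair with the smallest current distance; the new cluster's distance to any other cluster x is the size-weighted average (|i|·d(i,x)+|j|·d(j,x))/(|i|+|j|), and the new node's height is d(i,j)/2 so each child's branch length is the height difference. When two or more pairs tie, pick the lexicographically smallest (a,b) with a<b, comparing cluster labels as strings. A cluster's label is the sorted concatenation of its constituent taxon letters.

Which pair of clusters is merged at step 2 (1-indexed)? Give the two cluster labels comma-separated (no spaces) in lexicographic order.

1. join D+R (d=11) ⇒ DR; edges |D|=11/2, |R|=11/2
  updated: d(DR,H)=55/2, d(DR,L)=46
2. join H+L (d=12) ⇒ HL; edges |H|=6, |L|=6
  updated: d(DR,HL)=147/4
3. join DR+HL (d=147/4) ⇒ DHLR; edges |DR|=103/8, |HL|=99/8
final tree: ((D:11/2,R:11/2):103/8,(H:6,L:6):99/8)
total length: 193/4

H,L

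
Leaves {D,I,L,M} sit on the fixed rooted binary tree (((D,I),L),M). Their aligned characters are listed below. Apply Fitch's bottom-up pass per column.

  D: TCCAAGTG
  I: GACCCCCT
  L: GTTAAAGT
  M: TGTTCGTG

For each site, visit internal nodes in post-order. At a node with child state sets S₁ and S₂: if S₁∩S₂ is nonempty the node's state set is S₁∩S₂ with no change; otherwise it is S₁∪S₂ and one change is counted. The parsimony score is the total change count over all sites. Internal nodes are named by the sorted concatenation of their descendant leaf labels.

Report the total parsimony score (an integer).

DI@0: {T} ∪ {G} = {G,T} (union, +1)
DIL@0: {G,T} ∩ {G} = {G} (intersection, +0)
DILM@0: {G} ∪ {T} = {G,T} (union, +1)
DI@1: {C} ∪ {A} = {A,C} (union, +1)
DIL@1: {A,C} ∪ {T} = {A,C,T} (union, +1)
DILM@1: {A,C,T} ∪ {G} = {A,C,G,T} (union, +1)
DI@2: {C} ∩ {C} = {C} (intersection, +0)
DIL@2: {C} ∪ {T} = {C,T} (union, +1)
DILM@2: {C,T} ∩ {T} = {T} (intersection, +0)
DI@3: {A} ∪ {C} = {A,C} (union, +1)
DIL@3: {A,C} ∩ {A} = {A} (intersection, +0)
DILM@3: {A} ∪ {T} = {A,T} (union, +1)
DI@4: {A} ∪ {C} = {A,C} (union, +1)
DIL@4: {A,C} ∩ {A} = {A} (intersection, +0)
DILM@4: {A} ∪ {C} = {A,C} (union, +1)
DI@5: {G} ∪ {C} = {C,G} (union, +1)
DIL@5: {C,G} ∪ {A} = {A,C,G} (union, +1)
DILM@5: {A,C,G} ∩ {G} = {G} (intersection, +0)
DI@6: {T} ∪ {C} = {C,T} (union, +1)
DIL@6: {C,T} ∪ {G} = {C,G,T} (union, +1)
DILM@6: {C,G,T} ∩ {T} = {T} (intersection, +0)
DI@7: {G} ∪ {T} = {G,T} (union, +1)
DIL@7: {G,T} ∩ {T} = {T} (intersection, +0)
DILM@7: {T} ∪ {G} = {G,T} (union, +1)
per-site changes: [2, 3, 1, 2, 2, 2, 2, 2]; total = 16

16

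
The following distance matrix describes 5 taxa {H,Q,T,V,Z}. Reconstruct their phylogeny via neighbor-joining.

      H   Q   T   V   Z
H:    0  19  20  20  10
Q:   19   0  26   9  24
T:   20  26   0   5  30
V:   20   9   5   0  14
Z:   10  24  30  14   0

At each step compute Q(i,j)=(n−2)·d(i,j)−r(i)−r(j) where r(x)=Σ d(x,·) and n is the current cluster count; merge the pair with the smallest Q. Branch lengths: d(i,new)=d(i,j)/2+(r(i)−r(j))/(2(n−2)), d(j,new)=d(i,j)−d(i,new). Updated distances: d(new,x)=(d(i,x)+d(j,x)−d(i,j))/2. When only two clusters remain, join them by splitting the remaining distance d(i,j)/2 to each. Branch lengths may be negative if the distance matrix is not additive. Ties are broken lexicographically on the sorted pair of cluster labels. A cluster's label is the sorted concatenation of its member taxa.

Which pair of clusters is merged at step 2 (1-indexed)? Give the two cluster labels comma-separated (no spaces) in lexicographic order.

iteration 1: select H,Z (d=10, Q=-117); attach at lengths (7/2, 13/2); label the merged cluster HZ
  updated: d(HZ,Q)=33/2, d(HZ,T)=20, d(HZ,V)=12
iteration 2: select HZ,Q (d=33/2, Q=-67); attach at lengths (15/2, 9); label the merged cluster HQZ
  updated: d(HQZ,T)=59/4, d(HQZ,V)=9/4
iteration 3: select HQZ,T (d=59/4, Q=-22); attach at lengths (6, 35/4); label the merged cluster HQTZ
  updated: d(HQTZ,V)=-15/4
iteration 4: select HQTZ,V (d=-15/4); attach at lengths (-15/8, -15/8); label the merged cluster HQTVZ
final tree: ((((H:7/2,Z:13/2):15/2,Q:9):6,T:35/4):-15/8,V:-15/8)
total length: 75/2

HZ,Q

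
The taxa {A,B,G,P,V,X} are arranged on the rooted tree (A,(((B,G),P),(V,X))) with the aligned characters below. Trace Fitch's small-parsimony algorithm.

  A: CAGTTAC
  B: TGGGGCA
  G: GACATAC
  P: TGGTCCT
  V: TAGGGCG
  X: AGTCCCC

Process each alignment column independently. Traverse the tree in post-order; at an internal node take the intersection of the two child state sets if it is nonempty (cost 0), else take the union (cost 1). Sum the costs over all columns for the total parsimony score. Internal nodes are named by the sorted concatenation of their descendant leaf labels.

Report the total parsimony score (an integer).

21

site 0, node BG: B={T} ∪ G={G} → {G,T} (+1)
site 0, node BGP: BG={G,T} ∩ P={T} → {T} (+0)
site 0, node VX: V={T} ∪ X={A} → {A,T} (+1)
site 0, node BGPVX: BGP={T} ∩ VX={A,T} → {T} (+0)
site 0, node ABGPVX: A={C} ∪ BGPVX={T} → {C,T} (+1)
site 1, node BG: B={G} ∪ G={A} → {A,G} (+1)
site 1, node BGP: BG={A,G} ∩ P={G} → {G} (+0)
site 1, node VX: V={A} ∪ X={G} → {A,G} (+1)
site 1, node BGPVX: BGP={G} ∩ VX={A,G} → {G} (+0)
site 1, node ABGPVX: A={A} ∪ BGPVX={G} → {A,G} (+1)
site 2, node BG: B={G} ∪ G={C} → {C,G} (+1)
site 2, node BGP: BG={C,G} ∩ P={G} → {G} (+0)
site 2, node VX: V={G} ∪ X={T} → {G,T} (+1)
site 2, node BGPVX: BGP={G} ∩ VX={G,T} → {G} (+0)
site 2, node ABGPVX: A={G} ∩ BGPVX={G} → {G} (+0)
site 3, node BG: B={G} ∪ G={A} → {A,G} (+1)
site 3, node BGP: BG={A,G} ∪ P={T} → {A,G,T} (+1)
site 3, node VX: V={G} ∪ X={C} → {C,G} (+1)
site 3, node BGPVX: BGP={A,G,T} ∩ VX={C,G} → {G} (+0)
site 3, node ABGPVX: A={T} ∪ BGPVX={G} → {G,T} (+1)
site 4, node BG: B={G} ∪ G={T} → {G,T} (+1)
site 4, node BGP: BG={G,T} ∪ P={C} → {C,G,T} (+1)
site 4, node VX: V={G} ∪ X={C} → {C,G} (+1)
site 4, node BGPVX: BGP={C,G,T} ∩ VX={C,G} → {C,G} (+0)
site 4, node ABGPVX: A={T} ∪ BGPVX={C,G} → {C,G,T} (+1)
site 5, node BG: B={C} ∪ G={A} → {A,C} (+1)
site 5, node BGP: BG={A,C} ∩ P={C} → {C} (+0)
site 5, node VX: V={C} ∩ X={C} → {C} (+0)
site 5, node BGPVX: BGP={C} ∩ VX={C} → {C} (+0)
site 5, node ABGPVX: A={A} ∪ BGPVX={C} → {A,C} (+1)
site 6, node BG: B={A} ∪ G={C} → {A,C} (+1)
site 6, node BGP: BG={A,C} ∪ P={T} → {A,C,T} (+1)
site 6, node VX: V={G} ∪ X={C} → {C,G} (+1)
site 6, node BGPVX: BGP={A,C,T} ∩ VX={C,G} → {C} (+0)
site 6, node ABGPVX: A={C} ∩ BGPVX={C} → {C} (+0)
per-site changes: [3, 3, 2, 4, 4, 2, 3]; total = 21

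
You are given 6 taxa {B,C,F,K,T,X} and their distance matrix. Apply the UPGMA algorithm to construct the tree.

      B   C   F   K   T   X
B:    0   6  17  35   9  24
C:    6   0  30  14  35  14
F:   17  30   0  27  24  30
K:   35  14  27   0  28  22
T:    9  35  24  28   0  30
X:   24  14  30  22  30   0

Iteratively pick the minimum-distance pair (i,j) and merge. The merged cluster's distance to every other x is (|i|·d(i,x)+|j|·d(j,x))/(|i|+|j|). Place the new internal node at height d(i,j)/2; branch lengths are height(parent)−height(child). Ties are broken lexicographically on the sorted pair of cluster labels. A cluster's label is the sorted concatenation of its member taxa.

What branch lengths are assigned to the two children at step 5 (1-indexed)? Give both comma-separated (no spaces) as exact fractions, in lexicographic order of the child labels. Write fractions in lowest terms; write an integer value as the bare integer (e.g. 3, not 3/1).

iteration 1: select B,C (d=6); attach at lengths (3, 3); label the merged cluster BC
  updated: d(BC,F)=47/2, d(BC,K)=49/2, d(BC,T)=22, d(BC,X)=19
iteration 2: select BC,X (d=19); attach at lengths (13/2, 19/2); label the merged cluster BCX
  updated: d(BCX,F)=77/3, d(BCX,K)=71/3, d(BCX,T)=74/3
iteration 3: select BCX,K (d=71/3); attach at lengths (7/3, 71/6); label the merged cluster BCKX
  updated: d(BCKX,F)=26, d(BCKX,T)=51/2
iteration 4: select F,T (d=24); attach at lengths (12, 12); label the merged cluster FT
  updated: d(BCKX,FT)=103/4
iteration 5: select BCKX,FT (d=103/4); attach at lengths (25/24, 7/8); label the merged cluster BCFKTX
final tree: ((((B:3,C:3):13/2,X:19/2):7/3,K:71/6):25/24,(F:12,T:12):7/8)
total length: 745/12

25/24,7/8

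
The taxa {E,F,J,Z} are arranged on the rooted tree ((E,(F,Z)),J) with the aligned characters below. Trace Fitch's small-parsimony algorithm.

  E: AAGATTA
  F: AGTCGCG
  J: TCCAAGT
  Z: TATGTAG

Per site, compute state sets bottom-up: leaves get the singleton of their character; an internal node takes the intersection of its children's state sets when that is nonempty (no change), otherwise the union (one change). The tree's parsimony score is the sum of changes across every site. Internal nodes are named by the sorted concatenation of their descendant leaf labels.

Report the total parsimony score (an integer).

15

site 0, node FZ: F={A} ∪ Z={T} → {A,T} (+1)
site 0, node EFZ: E={A} ∩ FZ={A,T} → {A} (+0)
site 0, node EFJZ: EFZ={A} ∪ J={T} → {A,T} (+1)
site 1, node FZ: F={G} ∪ Z={A} → {A,G} (+1)
site 1, node EFZ: E={A} ∩ FZ={A,G} → {A} (+0)
site 1, node EFJZ: EFZ={A} ∪ J={C} → {A,C} (+1)
site 2, node FZ: F={T} ∩ Z={T} → {T} (+0)
site 2, node EFZ: E={G} ∪ FZ={T} → {G,T} (+1)
site 2, node EFJZ: EFZ={G,T} ∪ J={C} → {C,G,T} (+1)
site 3, node FZ: F={C} ∪ Z={G} → {C,G} (+1)
site 3, node EFZ: E={A} ∪ FZ={C,G} → {A,C,G} (+1)
site 3, node EFJZ: EFZ={A,C,G} ∩ J={A} → {A} (+0)
site 4, node FZ: F={G} ∪ Z={T} → {G,T} (+1)
site 4, node EFZ: E={T} ∩ FZ={G,T} → {T} (+0)
site 4, node EFJZ: EFZ={T} ∪ J={A} → {A,T} (+1)
site 5, node FZ: F={C} ∪ Z={A} → {A,C} (+1)
site 5, node EFZ: E={T} ∪ FZ={A,C} → {A,C,T} (+1)
site 5, node EFJZ: EFZ={A,C,T} ∪ J={G} → {A,C,G,T} (+1)
site 6, node FZ: F={G} ∩ Z={G} → {G} (+0)
site 6, node EFZ: E={A} ∪ FZ={G} → {A,G} (+1)
site 6, node EFJZ: EFZ={A,G} ∪ J={T} → {A,G,T} (+1)
per-site changes: [2, 2, 2, 2, 2, 3, 2]; total = 15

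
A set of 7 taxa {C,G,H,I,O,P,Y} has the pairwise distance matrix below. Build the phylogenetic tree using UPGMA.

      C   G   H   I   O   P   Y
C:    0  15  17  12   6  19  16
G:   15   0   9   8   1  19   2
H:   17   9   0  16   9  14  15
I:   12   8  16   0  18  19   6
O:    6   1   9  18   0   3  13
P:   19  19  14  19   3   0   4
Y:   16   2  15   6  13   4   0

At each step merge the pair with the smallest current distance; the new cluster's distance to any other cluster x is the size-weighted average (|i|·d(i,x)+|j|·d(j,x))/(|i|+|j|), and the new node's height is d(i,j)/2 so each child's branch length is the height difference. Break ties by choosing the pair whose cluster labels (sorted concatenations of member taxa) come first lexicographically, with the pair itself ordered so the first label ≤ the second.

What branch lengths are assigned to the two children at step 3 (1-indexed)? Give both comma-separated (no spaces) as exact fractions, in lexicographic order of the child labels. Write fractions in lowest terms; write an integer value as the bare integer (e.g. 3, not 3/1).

4,9/2

step 1: merge (G,O) at d=1; branch lengths G→1/2, O→1/2; new cluster GO
  updated: d(C,GO)=21/2, d(GO,H)=9, d(GO,I)=13, d(GO,P)=11, d(GO,Y)=15/2
step 2: merge (P,Y) at d=4; branch lengths P→2, Y→2; new cluster PY
  updated: d(C,PY)=35/2, d(GO,PY)=37/4, d(H,PY)=29/2, d(I,PY)=25/2
step 3: merge (GO,H) at d=9; branch lengths GO→4, H→9/2; new cluster GHO
  updated: d(C,GHO)=38/3, d(GHO,I)=14, d(GHO,PY)=11
step 4: merge (GHO,PY) at d=11; branch lengths GHO→1, PY→7/2; new cluster GHOPY
  updated: d(C,GHOPY)=73/5, d(GHOPY,I)=67/5
step 5: merge (C,I) at d=12; branch lengths C→6, I→6; new cluster CI
  updated: d(CI,GHOPY)=14
step 6: merge (CI,GHOPY) at d=14; branch lengths CI→1, GHOPY→3/2; new cluster CGHIOPY
final tree: ((C:6,I:6):1,(((G:1/2,O:1/2):4,H:9/2):1,(P:2,Y:2):7/2):3/2)
total length: 65/2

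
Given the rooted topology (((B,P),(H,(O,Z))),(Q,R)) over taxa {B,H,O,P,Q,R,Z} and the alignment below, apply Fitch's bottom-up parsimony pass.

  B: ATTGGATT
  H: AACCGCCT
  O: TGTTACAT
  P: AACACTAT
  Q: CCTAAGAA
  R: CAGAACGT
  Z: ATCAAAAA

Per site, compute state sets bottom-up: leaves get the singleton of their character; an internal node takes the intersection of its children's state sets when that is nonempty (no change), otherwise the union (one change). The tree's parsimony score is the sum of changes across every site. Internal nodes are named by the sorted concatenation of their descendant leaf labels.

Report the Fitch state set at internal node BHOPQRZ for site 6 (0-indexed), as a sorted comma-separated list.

A

site 0, node BP: B={A} ∩ P={A} → {A} (+0)
site 0, node OZ: O={T} ∪ Z={A} → {A,T} (+1)
site 0, node HOZ: H={A} ∩ OZ={A,T} → {A} (+0)
site 0, node BHOPZ: BP={A} ∩ HOZ={A} → {A} (+0)
site 0, node QR: Q={C} ∩ R={C} → {C} (+0)
site 0, node BHOPQRZ: BHOPZ={A} ∪ QR={C} → {A,C} (+1)
site 1, node BP: B={T} ∪ P={A} → {A,T} (+1)
site 1, node OZ: O={G} ∪ Z={T} → {G,T} (+1)
site 1, node HOZ: H={A} ∪ OZ={G,T} → {A,G,T} (+1)
site 1, node BHOPZ: BP={A,T} ∩ HOZ={A,G,T} → {A,T} (+0)
site 1, node QR: Q={C} ∪ R={A} → {A,C} (+1)
site 1, node BHOPQRZ: BHOPZ={A,T} ∩ QR={A,C} → {A} (+0)
site 2, node BP: B={T} ∪ P={C} → {C,T} (+1)
site 2, node OZ: O={T} ∪ Z={C} → {C,T} (+1)
site 2, node HOZ: H={C} ∩ OZ={C,T} → {C} (+0)
site 2, node BHOPZ: BP={C,T} ∩ HOZ={C} → {C} (+0)
site 2, node QR: Q={T} ∪ R={G} → {G,T} (+1)
site 2, node BHOPQRZ: BHOPZ={C} ∪ QR={G,T} → {C,G,T} (+1)
site 3, node BP: B={G} ∪ P={A} → {A,G} (+1)
site 3, node OZ: O={T} ∪ Z={A} → {A,T} (+1)
site 3, node HOZ: H={C} ∪ OZ={A,T} → {A,C,T} (+1)
site 3, node BHOPZ: BP={A,G} ∩ HOZ={A,C,T} → {A} (+0)
site 3, node QR: Q={A} ∩ R={A} → {A} (+0)
site 3, node BHOPQRZ: BHOPZ={A} ∩ QR={A} → {A} (+0)
site 4, node BP: B={G} ∪ P={C} → {C,G} (+1)
site 4, node OZ: O={A} ∩ Z={A} → {A} (+0)
site 4, node HOZ: H={G} ∪ OZ={A} → {A,G} (+1)
site 4, node BHOPZ: BP={C,G} ∩ HOZ={A,G} → {G} (+0)
site 4, node QR: Q={A} ∩ R={A} → {A} (+0)
site 4, node BHOPQRZ: BHOPZ={G} ∪ QR={A} → {A,G} (+1)
site 5, node BP: B={A} ∪ P={T} → {A,T} (+1)
site 5, node OZ: O={C} ∪ Z={A} → {A,C} (+1)
site 5, node HOZ: H={C} ∩ OZ={A,C} → {C} (+0)
site 5, node BHOPZ: BP={A,T} ∪ HOZ={C} → {A,C,T} (+1)
site 5, node QR: Q={G} ∪ R={C} → {C,G} (+1)
site 5, node BHOPQRZ: BHOPZ={A,C,T} ∩ QR={C,G} → {C} (+0)
site 6, node BP: B={T} ∪ P={A} → {A,T} (+1)
site 6, node OZ: O={A} ∩ Z={A} → {A} (+0)
site 6, node HOZ: H={C} ∪ OZ={A} → {A,C} (+1)
site 6, node BHOPZ: BP={A,T} ∩ HOZ={A,C} → {A} (+0)
site 6, node QR: Q={A} ∪ R={G} → {A,G} (+1)
site 6, node BHOPQRZ: BHOPZ={A} ∩ QR={A,G} → {A} (+0)
site 7, node BP: B={T} ∩ P={T} → {T} (+0)
site 7, node OZ: O={T} ∪ Z={A} → {A,T} (+1)
site 7, node HOZ: H={T} ∩ OZ={A,T} → {T} (+0)
site 7, node BHOPZ: BP={T} ∩ HOZ={T} → {T} (+0)
site 7, node QR: Q={A} ∪ R={T} → {A,T} (+1)
site 7, node BHOPQRZ: BHOPZ={T} ∩ QR={A,T} → {T} (+0)
per-site changes: [2, 4, 4, 3, 3, 4, 3, 2]; total = 25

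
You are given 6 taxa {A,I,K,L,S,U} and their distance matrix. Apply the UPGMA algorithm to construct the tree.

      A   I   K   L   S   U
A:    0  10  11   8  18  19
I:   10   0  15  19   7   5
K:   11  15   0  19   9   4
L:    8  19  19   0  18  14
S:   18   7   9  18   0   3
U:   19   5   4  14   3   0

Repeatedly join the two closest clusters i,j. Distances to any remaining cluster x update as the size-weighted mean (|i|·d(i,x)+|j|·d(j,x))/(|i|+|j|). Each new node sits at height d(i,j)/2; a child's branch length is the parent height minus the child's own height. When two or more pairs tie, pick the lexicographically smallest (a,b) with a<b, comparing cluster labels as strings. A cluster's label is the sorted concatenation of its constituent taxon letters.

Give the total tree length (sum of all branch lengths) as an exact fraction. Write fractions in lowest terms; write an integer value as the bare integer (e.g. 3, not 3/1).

1. join S+U (d=3) ⇒ SU; edges |S|=3/2, |U|=3/2
  updated: d(A,SU)=37/2, d(I,SU)=6, d(K,SU)=13/2, d(L,SU)=16
2. join I+SU (d=6) ⇒ ISU; edges |I|=3, |SU|=3/2
  updated: d(A,ISU)=47/3, d(ISU,K)=28/3, d(ISU,L)=17
3. join A+L (d=8) ⇒ AL; edges |A|=4, |L|=4
  updated: d(AL,ISU)=49/3, d(AL,K)=15
4. join ISU+K (d=28/3) ⇒ IKSU; edges |ISU|=5/3, |K|=14/3
  updated: d(AL,IKSU)=16
5. join AL+IKSU (d=16) ⇒ AIKLSU; edges |AL|=4, |IKSU|=10/3
final tree: ((A:4,L:4):4,((I:3,(S:3/2,U:3/2):3/2):5/3,K:14/3):10/3)
total length: 175/6

175/6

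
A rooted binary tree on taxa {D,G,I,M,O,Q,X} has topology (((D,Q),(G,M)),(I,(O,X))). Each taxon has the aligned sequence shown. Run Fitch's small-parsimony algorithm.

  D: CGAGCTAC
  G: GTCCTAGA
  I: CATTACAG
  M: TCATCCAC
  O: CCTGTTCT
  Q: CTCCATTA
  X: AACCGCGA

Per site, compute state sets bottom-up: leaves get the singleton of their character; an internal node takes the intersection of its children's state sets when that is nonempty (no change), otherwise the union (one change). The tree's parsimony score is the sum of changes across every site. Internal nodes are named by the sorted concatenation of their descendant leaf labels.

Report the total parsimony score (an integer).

[col 0] DQ: children D:{C}, Q:{C} ∩→ {C}; cost 0
[col 0] GM: children G:{G}, M:{T} ∪→ {G,T}; cost 1
[col 0] DGMQ: children DQ:{C}, GM:{G,T} ∪→ {C,G,T}; cost 1
[col 0] OX: children O:{C}, X:{A} ∪→ {A,C}; cost 1
[col 0] IOX: children I:{C}, OX:{A,C} ∩→ {C}; cost 0
[col 0] DGIMOQX: children DGMQ:{C,G,T}, IOX:{C} ∩→ {C}; cost 0
[col 1] DQ: children D:{G}, Q:{T} ∪→ {G,T}; cost 1
[col 1] GM: children G:{T}, M:{C} ∪→ {C,T}; cost 1
[col 1] DGMQ: children DQ:{G,T}, GM:{C,T} ∩→ {T}; cost 0
[col 1] OX: children O:{C}, X:{A} ∪→ {A,C}; cost 1
[col 1] IOX: children I:{A}, OX:{A,C} ∩→ {A}; cost 0
[col 1] DGIMOQX: children DGMQ:{T}, IOX:{A} ∪→ {A,T}; cost 1
[col 2] DQ: children D:{A}, Q:{C} ∪→ {A,C}; cost 1
[col 2] GM: children G:{C}, M:{A} ∪→ {A,C}; cost 1
[col 2] DGMQ: children DQ:{A,C}, GM:{A,C} ∩→ {A,C}; cost 0
[col 2] OX: children O:{T}, X:{C} ∪→ {C,T}; cost 1
[col 2] IOX: children I:{T}, OX:{C,T} ∩→ {T}; cost 0
[col 2] DGIMOQX: children DGMQ:{A,C}, IOX:{T} ∪→ {A,C,T}; cost 1
[col 3] DQ: children D:{G}, Q:{C} ∪→ {C,G}; cost 1
[col 3] GM: children G:{C}, M:{T} ∪→ {C,T}; cost 1
[col 3] DGMQ: children DQ:{C,G}, GM:{C,T} ∩→ {C}; cost 0
[col 3] OX: children O:{G}, X:{C} ∪→ {C,G}; cost 1
[col 3] IOX: children I:{T}, OX:{C,G} ∪→ {C,G,T}; cost 1
[col 3] DGIMOQX: children DGMQ:{C}, IOX:{C,G,T} ∩→ {C}; cost 0
[col 4] DQ: children D:{C}, Q:{A} ∪→ {A,C}; cost 1
[col 4] GM: children G:{T}, M:{C} ∪→ {C,T}; cost 1
[col 4] DGMQ: children DQ:{A,C}, GM:{C,T} ∩→ {C}; cost 0
[col 4] OX: children O:{T}, X:{G} ∪→ {G,T}; cost 1
[col 4] IOX: children I:{A}, OX:{G,T} ∪→ {A,G,T}; cost 1
[col 4] DGIMOQX: children DGMQ:{C}, IOX:{A,G,T} ∪→ {A,C,G,T}; cost 1
[col 5] DQ: children D:{T}, Q:{T} ∩→ {T}; cost 0
[col 5] GM: children G:{A}, M:{C} ∪→ {A,C}; cost 1
[col 5] DGMQ: children DQ:{T}, GM:{A,C} ∪→ {A,C,T}; cost 1
[col 5] OX: children O:{T}, X:{C} ∪→ {C,T}; cost 1
[col 5] IOX: children I:{C}, OX:{C,T} ∩→ {C}; cost 0
[col 5] DGIMOQX: children DGMQ:{A,C,T}, IOX:{C} ∩→ {C}; cost 0
[col 6] DQ: children D:{A}, Q:{T} ∪→ {A,T}; cost 1
[col 6] GM: children G:{G}, M:{A} ∪→ {A,G}; cost 1
[col 6] DGMQ: children DQ:{A,T}, GM:{A,G} ∩→ {A}; cost 0
[col 6] OX: children O:{C}, X:{G} ∪→ {C,G}; cost 1
[col 6] IOX: children I:{A}, OX:{C,G} ∪→ {A,C,G}; cost 1
[col 6] DGIMOQX: children DGMQ:{A}, IOX:{A,C,G} ∩→ {A}; cost 0
[col 7] DQ: children D:{C}, Q:{A} ∪→ {A,C}; cost 1
[col 7] GM: children G:{A}, M:{C} ∪→ {A,C}; cost 1
[col 7] DGMQ: children DQ:{A,C}, GM:{A,C} ∩→ {A,C}; cost 0
[col 7] OX: children O:{T}, X:{A} ∪→ {A,T}; cost 1
[col 7] IOX: children I:{G}, OX:{A,T} ∪→ {A,G,T}; cost 1
[col 7] DGIMOQX: children DGMQ:{A,C}, IOX:{A,G,T} ∩→ {A}; cost 0
per-site changes: [3, 4, 4, 4, 5, 3, 4, 4]; total = 31

31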